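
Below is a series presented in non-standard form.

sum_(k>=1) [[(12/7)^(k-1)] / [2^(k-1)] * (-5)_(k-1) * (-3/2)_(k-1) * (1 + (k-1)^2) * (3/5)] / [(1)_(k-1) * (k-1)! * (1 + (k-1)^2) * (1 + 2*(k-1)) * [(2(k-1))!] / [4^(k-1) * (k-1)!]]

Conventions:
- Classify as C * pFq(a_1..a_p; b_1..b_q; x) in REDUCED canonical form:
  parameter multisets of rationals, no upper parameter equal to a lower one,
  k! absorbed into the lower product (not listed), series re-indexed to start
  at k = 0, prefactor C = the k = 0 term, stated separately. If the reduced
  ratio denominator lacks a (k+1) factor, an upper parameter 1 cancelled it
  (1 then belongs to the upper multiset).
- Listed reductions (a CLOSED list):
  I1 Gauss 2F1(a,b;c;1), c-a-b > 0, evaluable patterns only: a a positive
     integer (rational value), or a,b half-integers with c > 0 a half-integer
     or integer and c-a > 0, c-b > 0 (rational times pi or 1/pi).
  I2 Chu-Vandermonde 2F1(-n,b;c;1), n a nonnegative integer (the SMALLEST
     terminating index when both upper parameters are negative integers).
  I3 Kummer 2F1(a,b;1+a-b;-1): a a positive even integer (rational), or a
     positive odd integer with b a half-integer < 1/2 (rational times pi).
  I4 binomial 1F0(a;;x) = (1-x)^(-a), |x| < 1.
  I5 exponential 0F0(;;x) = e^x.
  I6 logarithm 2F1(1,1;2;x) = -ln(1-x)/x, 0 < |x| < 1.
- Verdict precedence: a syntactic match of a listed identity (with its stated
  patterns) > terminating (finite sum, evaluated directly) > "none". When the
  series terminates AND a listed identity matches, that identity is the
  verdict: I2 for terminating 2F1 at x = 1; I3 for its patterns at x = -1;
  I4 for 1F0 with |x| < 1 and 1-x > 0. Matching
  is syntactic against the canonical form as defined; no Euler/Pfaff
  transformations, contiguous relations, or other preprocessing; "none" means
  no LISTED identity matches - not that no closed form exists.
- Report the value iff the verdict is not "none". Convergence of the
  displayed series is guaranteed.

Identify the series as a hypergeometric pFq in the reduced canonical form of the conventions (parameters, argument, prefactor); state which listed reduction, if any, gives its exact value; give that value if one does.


Key observation: t_0 = 3/5 here, and k^2 + 1 divides numerator and denominator alike; C = 3/5 after cancelling.
Consecutive-term ratio: r(k) = (6/7) * (k-5) (k-3/2) / [(k+1) (k+3/2) (k+1)] - poly over poly, x = (6/7) from leading terms; C = 3/5 at k = 0.

Reduced: x = 6/7, 2F2, upper = {-5, -3/2}, lower = {1, 3/2}, C = 3/5. Verdict: terminating - upper -5 stops the sum at k = 5; the 6 terms are added exactly. Its exact value is 116307021/32353475.


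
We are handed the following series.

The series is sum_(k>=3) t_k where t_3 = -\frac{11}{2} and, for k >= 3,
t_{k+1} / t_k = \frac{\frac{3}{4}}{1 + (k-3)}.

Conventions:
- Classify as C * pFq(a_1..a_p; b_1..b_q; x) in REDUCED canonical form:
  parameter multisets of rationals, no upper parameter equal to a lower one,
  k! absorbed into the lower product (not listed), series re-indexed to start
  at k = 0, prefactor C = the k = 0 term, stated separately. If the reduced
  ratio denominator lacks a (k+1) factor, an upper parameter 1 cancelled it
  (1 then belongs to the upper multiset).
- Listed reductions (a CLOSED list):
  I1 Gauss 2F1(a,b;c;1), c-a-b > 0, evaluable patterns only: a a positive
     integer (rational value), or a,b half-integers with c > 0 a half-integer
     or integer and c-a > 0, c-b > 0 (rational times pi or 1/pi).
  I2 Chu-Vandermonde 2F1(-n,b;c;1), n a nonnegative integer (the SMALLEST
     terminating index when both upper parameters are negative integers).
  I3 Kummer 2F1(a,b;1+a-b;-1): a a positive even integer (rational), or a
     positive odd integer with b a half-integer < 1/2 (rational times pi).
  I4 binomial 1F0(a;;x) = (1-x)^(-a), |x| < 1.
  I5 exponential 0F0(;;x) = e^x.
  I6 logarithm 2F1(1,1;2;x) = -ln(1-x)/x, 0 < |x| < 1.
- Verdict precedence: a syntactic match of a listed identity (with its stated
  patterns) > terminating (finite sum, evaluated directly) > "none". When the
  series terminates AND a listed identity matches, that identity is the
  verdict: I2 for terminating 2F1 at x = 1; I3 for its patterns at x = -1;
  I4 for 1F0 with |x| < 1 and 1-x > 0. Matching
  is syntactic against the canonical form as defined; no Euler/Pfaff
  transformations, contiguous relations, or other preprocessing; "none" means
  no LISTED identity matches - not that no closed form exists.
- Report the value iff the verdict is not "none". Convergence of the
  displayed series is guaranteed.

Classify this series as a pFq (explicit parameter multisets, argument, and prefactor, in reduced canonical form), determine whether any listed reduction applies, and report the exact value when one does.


Prefactor -\frac{11}{2}, argument \frac{3}{4}: 0F0 with upper {-} over lower {-}. Verdict: the I5 exponential reduction matches (the 0F0 exponential series at x = \frac{3}{4}). Hence: \left(-\frac{11}{2}\right) \cdot e^{\frac{3}{4}}.

Key step: x = \frac{3}{4} and the expanded ratio factors over Q; C = -11/2, x = 3/4, roots give parameters.
Adjacent-term ratio: r(k) = \frac{3}{4} * 1 / [(k+1)] - rational; roots negated = parameters, x = \frac{3}{4}, C = -\frac{11}{2}.


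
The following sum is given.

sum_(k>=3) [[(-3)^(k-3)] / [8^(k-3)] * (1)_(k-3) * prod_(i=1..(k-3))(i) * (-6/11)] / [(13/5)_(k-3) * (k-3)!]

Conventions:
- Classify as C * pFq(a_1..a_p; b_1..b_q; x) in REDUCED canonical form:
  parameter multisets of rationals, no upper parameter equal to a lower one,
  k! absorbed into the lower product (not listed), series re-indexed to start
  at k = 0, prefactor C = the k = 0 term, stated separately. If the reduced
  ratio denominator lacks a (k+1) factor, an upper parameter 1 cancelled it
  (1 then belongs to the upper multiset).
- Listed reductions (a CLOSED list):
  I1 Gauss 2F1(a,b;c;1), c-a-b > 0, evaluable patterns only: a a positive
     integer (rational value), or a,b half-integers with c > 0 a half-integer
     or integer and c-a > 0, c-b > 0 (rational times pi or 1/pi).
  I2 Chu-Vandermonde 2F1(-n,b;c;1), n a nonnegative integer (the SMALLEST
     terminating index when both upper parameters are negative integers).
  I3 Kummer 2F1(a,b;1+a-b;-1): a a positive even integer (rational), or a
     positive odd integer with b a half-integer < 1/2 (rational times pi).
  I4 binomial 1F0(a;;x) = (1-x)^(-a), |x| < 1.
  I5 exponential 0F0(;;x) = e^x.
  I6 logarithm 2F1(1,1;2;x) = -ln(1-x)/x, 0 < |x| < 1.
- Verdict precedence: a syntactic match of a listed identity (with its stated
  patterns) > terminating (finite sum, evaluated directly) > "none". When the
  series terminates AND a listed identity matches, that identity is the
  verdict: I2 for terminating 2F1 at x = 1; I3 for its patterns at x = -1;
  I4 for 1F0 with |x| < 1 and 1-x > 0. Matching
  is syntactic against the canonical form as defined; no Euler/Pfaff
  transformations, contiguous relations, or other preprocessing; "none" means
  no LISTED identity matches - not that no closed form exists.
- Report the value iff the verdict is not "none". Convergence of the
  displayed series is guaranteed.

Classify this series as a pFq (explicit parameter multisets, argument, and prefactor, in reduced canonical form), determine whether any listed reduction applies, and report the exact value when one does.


Structural cue: x = (-3/8) and the running product (C = -6/11) telescopes to a rising factorial.
Adjacent-term ratio: r(k) = (-3/8) * (k+1) (k+1) / [(k+13/5) (k+1)] - rational in k, leading ratio (-3/8); with t_0 = -6/11, classification follows.

Classification (C = -6/11): 2F1 with upper {1, 1}, lower {13/5}, argument x = -3/8. Verdict: none. No listed pattern accepts 2F1(1, 1; 13/5; -3/8).


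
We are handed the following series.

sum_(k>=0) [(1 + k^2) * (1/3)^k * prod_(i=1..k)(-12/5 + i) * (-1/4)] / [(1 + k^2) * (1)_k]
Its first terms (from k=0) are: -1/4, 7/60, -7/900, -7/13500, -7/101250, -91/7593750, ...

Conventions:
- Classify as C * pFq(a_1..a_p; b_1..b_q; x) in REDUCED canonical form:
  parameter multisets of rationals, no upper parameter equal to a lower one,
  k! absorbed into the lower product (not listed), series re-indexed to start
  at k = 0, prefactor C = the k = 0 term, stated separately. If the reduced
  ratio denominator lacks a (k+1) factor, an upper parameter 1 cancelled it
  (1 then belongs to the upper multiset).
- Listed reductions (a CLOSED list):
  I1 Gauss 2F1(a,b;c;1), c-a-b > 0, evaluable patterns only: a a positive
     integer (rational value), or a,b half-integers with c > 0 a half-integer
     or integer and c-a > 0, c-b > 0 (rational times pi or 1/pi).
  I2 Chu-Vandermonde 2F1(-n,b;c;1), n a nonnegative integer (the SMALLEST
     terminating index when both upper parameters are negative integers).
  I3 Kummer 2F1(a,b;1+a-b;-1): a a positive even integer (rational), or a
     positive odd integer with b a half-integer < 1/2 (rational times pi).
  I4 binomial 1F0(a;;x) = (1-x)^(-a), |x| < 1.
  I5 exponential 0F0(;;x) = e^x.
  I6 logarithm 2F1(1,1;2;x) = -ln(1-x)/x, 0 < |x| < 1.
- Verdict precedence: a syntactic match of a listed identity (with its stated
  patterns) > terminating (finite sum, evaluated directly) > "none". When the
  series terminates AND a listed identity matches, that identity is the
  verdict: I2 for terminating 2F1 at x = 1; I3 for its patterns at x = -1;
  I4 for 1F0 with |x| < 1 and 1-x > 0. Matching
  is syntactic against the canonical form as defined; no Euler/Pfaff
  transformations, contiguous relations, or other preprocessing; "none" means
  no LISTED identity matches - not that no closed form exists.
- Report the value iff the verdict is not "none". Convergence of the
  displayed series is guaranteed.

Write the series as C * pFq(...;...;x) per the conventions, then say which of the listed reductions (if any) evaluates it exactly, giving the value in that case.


This is -1/4 * 1F0(-7/5; -; 1/3) in reduced canonical form. Verdict: the binomial series (I4) applies (the 1F0 binomial series: exponent 7/5, x = 1/3). Sum: (-1/4) * (2/3)^(7/5).

Structural cue: x = (1/3) and the running product (C = -1/4, x = 1/3) telescopes to a rising factorial.
Adjacent-term ratio: r(k) = (1/3) * (k-7/5) / [(k+1)] - rational in k, leading ratio (1/3); with t_0 = -1/4, classification follows.


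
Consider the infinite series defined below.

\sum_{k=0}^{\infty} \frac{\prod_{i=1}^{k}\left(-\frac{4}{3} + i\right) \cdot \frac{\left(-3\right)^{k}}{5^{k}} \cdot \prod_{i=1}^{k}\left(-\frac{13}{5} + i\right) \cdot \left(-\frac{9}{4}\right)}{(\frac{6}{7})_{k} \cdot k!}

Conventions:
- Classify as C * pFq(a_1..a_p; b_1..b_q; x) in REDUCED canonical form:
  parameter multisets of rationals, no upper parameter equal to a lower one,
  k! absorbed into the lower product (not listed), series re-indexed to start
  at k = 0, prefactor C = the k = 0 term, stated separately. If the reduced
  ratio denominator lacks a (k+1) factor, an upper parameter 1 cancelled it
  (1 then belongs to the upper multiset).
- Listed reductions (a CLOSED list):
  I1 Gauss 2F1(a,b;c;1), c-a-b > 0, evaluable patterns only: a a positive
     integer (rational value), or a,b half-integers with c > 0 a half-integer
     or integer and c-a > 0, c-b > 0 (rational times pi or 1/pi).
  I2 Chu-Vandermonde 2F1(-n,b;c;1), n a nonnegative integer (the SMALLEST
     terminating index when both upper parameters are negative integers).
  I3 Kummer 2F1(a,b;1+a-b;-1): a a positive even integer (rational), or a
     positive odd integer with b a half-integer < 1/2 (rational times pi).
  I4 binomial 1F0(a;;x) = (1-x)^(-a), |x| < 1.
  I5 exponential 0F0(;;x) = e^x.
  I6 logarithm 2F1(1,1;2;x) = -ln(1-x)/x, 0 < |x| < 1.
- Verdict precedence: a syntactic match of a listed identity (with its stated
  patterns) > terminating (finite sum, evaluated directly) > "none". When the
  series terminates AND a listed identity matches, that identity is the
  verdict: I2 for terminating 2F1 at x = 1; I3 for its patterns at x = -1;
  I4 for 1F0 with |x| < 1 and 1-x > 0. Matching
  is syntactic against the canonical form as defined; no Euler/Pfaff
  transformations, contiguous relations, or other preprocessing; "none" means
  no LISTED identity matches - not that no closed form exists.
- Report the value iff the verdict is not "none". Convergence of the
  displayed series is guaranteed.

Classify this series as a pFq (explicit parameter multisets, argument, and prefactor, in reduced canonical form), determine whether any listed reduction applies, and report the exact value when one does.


This is -\frac{9}{4} * 2F1(-\frac{8}{5}, -\frac{1}{3}; \frac{6}{7}; -\frac{3}{5}) in reduced canonical form. Verdict: none - this 2F1 at x = -\frac{3}{5} matches no listed pattern, and upper {-\frac{8}{5}, -\frac{1}{3}} holds no stopper.

Key step: t_0 being -\frac{9}{4}, the running product (prefactor -9/4) telescopes to a rising factorial.
Step ratio: r(k) = -\frac{3}{5} * (k-\frac{8}{5}) (k-\frac{1}{3}) / [(k+\frac{6}{7}) (k+1)] - rational; roots negated = parameters, x = -\frac{3}{5}, C = -\frac{9}{4}.


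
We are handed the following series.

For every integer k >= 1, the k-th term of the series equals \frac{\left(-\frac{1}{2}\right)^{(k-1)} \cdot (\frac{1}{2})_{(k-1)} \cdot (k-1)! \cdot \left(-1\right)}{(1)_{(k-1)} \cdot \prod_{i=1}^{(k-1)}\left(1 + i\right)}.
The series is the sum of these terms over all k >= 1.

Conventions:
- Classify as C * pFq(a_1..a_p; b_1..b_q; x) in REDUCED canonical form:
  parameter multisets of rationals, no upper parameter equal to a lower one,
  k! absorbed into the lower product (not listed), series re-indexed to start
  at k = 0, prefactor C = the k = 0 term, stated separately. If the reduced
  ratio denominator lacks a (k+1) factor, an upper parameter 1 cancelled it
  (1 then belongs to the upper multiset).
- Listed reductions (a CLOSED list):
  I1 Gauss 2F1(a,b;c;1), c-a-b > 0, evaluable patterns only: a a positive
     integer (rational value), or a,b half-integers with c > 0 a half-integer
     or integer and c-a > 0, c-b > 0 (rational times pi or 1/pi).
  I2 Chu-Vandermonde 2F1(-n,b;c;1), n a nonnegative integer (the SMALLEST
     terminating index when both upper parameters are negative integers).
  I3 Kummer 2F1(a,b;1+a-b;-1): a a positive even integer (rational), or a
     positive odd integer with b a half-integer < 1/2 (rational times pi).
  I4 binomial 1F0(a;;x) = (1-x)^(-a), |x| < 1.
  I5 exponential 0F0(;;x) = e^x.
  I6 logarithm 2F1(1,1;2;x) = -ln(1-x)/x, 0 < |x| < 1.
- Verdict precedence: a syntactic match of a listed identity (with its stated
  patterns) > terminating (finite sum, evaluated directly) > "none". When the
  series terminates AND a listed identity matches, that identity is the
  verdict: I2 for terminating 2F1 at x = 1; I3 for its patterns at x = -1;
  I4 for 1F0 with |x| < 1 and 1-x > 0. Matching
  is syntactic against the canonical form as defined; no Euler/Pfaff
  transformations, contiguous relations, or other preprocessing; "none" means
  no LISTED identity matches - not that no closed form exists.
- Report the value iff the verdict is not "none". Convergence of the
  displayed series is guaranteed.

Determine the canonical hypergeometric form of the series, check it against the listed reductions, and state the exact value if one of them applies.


Canonical form: C = -1 times 2F1 with upper {\frac{1}{2}, 1}, lower {2}, x = -\frac{1}{2}. Verdict: none - at argument -\frac{1}{2} the multisets {\frac{1}{2}, 1} ; {2} match no listed identity.

Structural cue: from the first term -1: the lower running product (prefactor -1) is a rising factorial.
Term ratio: r(k) = -\frac{1}{2} * (k+\frac{1}{2}) (k+1) / [(k+2) (k+1)] - rational in k. x = -\frac{1}{2}; t_0 = -1; negate the roots.


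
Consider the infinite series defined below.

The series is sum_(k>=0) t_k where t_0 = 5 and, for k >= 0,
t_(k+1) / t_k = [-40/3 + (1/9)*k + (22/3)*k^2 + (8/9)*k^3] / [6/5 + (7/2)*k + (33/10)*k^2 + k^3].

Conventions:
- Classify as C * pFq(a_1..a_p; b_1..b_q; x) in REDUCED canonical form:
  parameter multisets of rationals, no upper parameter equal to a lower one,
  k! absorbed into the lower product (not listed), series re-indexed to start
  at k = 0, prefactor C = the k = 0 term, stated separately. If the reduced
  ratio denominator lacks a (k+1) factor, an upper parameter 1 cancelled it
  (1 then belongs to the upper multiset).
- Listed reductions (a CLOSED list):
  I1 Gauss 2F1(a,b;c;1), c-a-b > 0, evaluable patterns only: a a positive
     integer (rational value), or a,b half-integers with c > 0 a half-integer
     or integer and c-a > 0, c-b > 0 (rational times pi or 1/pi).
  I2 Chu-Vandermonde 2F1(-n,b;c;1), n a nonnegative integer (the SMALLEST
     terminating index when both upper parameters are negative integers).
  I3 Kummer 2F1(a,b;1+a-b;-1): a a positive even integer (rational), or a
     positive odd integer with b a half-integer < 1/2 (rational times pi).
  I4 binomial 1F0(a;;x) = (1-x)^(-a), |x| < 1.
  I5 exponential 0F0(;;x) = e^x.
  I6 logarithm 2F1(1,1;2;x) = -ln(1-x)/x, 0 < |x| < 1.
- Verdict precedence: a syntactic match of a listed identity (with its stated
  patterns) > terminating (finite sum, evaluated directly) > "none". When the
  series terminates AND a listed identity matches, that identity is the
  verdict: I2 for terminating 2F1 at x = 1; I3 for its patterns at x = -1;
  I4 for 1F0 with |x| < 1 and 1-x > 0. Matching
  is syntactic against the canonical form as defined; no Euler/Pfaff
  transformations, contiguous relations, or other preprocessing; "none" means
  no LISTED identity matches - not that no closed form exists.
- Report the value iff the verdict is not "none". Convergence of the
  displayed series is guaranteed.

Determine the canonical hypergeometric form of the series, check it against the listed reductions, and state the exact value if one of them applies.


Structural cue: x = (8/9) and roots of the ratio polynomials (C = 5, x = 8/9) are the negated parameters.
Step ratio: r(k) = (8/9) * (k-5/4) (k+8) / [(k+4/5) (k+1)] - poly over poly, x = (8/9) from leading terms; C = 5 at k = 0.

With C = 5: the canonical form is 2F1(-5/4, 8; 4/5; 8/9). Verdict: none. No listed pattern accepts 2F1(-5/4, 8; 4/5; 8/9).


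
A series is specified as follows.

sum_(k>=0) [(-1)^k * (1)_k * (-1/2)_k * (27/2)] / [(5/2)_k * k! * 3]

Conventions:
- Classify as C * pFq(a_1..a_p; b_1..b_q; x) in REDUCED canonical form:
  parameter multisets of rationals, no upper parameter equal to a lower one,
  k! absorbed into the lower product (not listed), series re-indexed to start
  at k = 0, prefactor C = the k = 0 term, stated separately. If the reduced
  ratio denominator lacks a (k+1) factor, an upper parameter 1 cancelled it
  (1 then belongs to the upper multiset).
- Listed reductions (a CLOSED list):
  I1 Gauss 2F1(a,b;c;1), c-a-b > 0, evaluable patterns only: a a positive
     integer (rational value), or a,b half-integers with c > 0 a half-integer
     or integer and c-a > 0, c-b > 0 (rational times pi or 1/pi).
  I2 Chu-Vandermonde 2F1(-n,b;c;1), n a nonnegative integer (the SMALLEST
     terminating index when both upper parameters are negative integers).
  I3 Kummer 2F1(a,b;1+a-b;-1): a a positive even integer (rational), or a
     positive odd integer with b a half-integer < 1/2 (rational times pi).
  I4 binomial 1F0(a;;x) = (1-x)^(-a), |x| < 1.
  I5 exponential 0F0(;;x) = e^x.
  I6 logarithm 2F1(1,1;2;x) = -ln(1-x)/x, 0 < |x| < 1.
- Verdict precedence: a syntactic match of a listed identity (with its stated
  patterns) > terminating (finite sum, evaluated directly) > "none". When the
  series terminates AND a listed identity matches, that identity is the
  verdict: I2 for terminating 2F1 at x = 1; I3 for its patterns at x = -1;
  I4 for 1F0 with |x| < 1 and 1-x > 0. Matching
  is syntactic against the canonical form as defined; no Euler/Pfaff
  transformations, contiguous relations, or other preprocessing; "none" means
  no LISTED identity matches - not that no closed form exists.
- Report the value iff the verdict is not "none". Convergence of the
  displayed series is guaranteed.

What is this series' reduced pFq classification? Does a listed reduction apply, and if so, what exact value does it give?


Key step: x = (-1) and the constant factors (prefactor 9/2) combine into one prefactor.
Step ratio: r(k) = (-1) * (k-1/2) (k+1) / [(k+5/2) (k+1)] ; factor over Q: parameters, x = (-1), and C = 9/2.

At argument -1: a 2F1 with upper {-1/2, 1}, lower {5/2}, scaled by C = 9/2. Verdict at x = -1: Kummer (I3) matches (x = -1; c = 5/2 equals 1+a-b for upper {-1/2, 1}: listed pattern). Value: (27/16) * pi.


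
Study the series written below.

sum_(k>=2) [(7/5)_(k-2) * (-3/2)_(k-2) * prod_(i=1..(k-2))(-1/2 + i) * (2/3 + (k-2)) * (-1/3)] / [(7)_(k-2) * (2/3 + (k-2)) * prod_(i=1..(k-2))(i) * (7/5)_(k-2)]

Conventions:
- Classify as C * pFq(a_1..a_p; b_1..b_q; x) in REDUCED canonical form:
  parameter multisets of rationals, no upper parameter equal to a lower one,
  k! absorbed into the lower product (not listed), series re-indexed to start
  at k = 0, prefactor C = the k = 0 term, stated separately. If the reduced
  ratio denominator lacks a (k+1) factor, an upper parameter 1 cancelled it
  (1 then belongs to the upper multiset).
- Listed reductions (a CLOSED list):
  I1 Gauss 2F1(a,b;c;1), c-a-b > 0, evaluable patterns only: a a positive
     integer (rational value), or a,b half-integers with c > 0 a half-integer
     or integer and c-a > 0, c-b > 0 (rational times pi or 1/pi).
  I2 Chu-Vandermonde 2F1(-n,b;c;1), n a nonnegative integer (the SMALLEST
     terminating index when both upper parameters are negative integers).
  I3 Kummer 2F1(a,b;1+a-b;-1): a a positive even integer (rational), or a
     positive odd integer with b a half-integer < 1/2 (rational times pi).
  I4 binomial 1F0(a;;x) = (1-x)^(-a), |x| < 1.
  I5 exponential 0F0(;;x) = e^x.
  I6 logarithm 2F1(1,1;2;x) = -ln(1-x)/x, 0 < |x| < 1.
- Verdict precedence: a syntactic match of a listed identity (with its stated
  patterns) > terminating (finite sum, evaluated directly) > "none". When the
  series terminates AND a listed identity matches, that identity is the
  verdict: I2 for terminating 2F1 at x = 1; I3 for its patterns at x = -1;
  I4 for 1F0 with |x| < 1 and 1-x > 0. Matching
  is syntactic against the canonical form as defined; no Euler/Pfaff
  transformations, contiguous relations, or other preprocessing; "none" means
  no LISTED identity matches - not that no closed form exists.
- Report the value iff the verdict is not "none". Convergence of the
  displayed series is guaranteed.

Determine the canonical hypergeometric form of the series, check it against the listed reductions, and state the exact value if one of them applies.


The series (x = 1) is 2F1: upper {-3/2, 1/2}, lower {7}, prefactor -1/3. Verdict: Gauss's theorem I1 (half-integer case) applies (x = 1; upper {-3/2, 1/2} half-integers, c = 7 in the evaluable pattern). Exact value: (-4194304/4459455) / pi.

Key step: with t_0 = -1/3, the running product (C = -1/3) telescopes to a rising factorial.
Consecutive-term ratio: r(k) = 1 * (k-3/2) (k+1/2) / [(k+7) (k+1)] - rational in k, leading ratio 1; with t_0 = -1/3, classification follows.


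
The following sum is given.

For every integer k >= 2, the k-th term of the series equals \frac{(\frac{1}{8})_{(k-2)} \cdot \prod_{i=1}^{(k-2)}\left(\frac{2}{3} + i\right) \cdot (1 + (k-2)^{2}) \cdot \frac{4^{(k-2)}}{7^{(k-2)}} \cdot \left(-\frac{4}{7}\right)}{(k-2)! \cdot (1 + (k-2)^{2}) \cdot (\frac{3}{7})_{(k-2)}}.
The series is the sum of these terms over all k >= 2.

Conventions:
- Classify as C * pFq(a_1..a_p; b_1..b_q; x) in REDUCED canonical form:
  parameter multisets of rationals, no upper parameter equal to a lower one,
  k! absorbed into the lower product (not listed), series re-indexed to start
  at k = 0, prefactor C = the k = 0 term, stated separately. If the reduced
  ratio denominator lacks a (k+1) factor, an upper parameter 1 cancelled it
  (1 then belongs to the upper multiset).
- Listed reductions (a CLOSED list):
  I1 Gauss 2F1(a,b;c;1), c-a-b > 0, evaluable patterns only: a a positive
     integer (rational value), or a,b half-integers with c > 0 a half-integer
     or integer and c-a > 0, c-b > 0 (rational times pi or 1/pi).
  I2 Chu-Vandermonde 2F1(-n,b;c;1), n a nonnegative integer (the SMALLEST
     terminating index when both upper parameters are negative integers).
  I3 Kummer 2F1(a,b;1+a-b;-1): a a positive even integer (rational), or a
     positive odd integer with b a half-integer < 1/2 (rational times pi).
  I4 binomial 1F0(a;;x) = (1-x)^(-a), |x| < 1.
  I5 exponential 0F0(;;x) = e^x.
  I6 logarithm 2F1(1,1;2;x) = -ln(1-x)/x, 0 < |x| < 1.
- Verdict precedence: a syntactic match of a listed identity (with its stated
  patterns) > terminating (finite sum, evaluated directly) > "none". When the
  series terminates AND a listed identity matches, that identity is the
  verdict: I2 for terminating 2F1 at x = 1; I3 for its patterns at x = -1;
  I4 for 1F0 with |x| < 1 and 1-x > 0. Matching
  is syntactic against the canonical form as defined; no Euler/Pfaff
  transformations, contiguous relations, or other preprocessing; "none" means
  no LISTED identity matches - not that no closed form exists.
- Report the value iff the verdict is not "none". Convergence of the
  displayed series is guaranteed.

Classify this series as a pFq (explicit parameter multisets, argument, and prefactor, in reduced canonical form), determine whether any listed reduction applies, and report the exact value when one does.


Prefactor -\frac{4}{7}, argument \frac{4}{7}: 2F1 with upper {\frac{1}{8}, \frac{5}{3}} over lower {\frac{3}{7}}. Verdict: none - this 2F1 at x = \frac{4}{7} matches no listed pattern, and upper {\frac{1}{8}, \frac{5}{3}} holds no stopper.

Key observation: from the first term -\frac{4}{7}: the running product (C = -4/7) telescopes to a rising factorial.
Ratio: r(k) = \frac{4}{7} * (k+\frac{1}{8}) (k+\frac{5}{3}) / [(k+\frac{3}{7}) (k+1)] - rational in k. x = \frac{4}{7}; t_0 = -\frac{4}{7}; negate the roots.


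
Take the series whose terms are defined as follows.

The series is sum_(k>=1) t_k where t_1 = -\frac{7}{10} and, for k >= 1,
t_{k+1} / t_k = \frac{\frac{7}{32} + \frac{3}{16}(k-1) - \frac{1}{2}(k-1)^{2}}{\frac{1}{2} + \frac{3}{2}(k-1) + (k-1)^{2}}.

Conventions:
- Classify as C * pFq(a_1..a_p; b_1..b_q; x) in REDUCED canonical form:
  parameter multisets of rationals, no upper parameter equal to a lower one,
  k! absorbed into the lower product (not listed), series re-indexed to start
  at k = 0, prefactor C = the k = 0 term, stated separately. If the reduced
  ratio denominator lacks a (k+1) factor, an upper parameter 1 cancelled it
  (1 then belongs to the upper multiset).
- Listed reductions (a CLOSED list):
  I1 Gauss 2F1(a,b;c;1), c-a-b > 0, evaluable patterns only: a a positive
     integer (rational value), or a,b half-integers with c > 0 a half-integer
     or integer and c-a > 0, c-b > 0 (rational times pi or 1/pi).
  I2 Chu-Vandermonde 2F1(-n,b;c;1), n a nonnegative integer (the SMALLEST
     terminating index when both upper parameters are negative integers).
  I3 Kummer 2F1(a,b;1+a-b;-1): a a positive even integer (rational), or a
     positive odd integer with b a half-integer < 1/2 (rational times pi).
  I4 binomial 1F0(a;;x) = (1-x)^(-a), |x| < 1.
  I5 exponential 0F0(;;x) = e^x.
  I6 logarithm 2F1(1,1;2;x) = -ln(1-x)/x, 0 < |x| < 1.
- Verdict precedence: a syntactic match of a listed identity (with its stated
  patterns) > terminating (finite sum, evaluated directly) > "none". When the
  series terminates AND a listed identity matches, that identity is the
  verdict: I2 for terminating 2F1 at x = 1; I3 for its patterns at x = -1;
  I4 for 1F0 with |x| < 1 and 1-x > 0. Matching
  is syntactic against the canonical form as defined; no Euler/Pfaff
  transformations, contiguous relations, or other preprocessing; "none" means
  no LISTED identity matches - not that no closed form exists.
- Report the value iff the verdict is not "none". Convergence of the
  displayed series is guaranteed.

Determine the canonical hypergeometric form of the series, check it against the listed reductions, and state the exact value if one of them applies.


Classification (C = -\frac{7}{10}): 1F0 with upper {-\frac{7}{8}}, lower {-}, argument x = -\frac{1}{2}. Verdict (x = -\frac{1}{2}): the binomial series (I4) applies (the 1F0 binomial series: exponent 7/8, x = -\frac{1}{2}). Exact value: \left(-\frac{7}{10}\right) \cdot \left(\frac{3}{2}\right)^{\frac{7}{8}}.

Key observation: x = -\frac{1}{2} and cancel k + 1/2 from the displayed ratio first; then C = -7/10.
Step ratio: r(k) = -\frac{1}{2} * (k-\frac{7}{8}) / [(k+1)] - rational in k, leading ratio -\frac{1}{2}; with t_0 = -\frac{7}{10}, classification follows.


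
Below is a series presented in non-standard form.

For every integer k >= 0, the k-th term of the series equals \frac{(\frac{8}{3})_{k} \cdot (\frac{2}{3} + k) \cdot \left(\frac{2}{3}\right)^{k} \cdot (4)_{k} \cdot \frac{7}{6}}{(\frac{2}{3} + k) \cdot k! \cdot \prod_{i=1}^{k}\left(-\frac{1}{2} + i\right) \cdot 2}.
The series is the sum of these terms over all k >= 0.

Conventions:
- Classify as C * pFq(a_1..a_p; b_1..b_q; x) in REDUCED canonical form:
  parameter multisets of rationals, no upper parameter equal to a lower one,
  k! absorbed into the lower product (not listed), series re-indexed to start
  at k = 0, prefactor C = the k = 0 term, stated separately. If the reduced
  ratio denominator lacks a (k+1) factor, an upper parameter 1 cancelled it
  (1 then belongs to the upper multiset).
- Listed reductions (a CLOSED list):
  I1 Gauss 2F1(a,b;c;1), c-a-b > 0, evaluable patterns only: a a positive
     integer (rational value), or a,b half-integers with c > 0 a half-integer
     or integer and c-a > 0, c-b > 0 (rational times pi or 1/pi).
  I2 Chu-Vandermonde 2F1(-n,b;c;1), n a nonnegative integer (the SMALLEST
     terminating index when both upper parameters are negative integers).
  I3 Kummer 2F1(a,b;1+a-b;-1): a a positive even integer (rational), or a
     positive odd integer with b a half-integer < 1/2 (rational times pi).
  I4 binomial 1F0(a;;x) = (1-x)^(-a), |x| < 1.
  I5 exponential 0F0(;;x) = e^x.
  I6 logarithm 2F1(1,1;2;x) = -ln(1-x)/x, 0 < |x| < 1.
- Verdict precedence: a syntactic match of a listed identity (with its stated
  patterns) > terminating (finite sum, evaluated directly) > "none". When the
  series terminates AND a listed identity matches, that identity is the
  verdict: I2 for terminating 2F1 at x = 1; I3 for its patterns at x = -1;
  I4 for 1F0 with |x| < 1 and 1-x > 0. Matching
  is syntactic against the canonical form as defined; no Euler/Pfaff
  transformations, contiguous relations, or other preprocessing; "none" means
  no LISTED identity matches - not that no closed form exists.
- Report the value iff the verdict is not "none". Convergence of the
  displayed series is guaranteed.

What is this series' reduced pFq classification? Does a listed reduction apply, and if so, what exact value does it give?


x = \frac{2}{3} here; the reduced form reads 2F1, upper {\frac{8}{3}, 4}, lower {\frac{1}{2}}, C = \frac{7}{12}. Verdict: none (x = \frac{2}{3}): each listed identity misses the multisets {\frac{8}{3}, 4} ; {\frac{1}{2}}.

The tell: with t_0 = \frac{7}{12}, the lower running product (prefactor 7/12) is a rising factorial.
Term ratio: r(k) = \frac{2}{3} * (k+\frac{8}{3}) (k+4) / [(k+\frac{1}{2}) (k+1)] - rational in k. x = \frac{2}{3}; t_0 = \frac{7}{12}; negate the roots.


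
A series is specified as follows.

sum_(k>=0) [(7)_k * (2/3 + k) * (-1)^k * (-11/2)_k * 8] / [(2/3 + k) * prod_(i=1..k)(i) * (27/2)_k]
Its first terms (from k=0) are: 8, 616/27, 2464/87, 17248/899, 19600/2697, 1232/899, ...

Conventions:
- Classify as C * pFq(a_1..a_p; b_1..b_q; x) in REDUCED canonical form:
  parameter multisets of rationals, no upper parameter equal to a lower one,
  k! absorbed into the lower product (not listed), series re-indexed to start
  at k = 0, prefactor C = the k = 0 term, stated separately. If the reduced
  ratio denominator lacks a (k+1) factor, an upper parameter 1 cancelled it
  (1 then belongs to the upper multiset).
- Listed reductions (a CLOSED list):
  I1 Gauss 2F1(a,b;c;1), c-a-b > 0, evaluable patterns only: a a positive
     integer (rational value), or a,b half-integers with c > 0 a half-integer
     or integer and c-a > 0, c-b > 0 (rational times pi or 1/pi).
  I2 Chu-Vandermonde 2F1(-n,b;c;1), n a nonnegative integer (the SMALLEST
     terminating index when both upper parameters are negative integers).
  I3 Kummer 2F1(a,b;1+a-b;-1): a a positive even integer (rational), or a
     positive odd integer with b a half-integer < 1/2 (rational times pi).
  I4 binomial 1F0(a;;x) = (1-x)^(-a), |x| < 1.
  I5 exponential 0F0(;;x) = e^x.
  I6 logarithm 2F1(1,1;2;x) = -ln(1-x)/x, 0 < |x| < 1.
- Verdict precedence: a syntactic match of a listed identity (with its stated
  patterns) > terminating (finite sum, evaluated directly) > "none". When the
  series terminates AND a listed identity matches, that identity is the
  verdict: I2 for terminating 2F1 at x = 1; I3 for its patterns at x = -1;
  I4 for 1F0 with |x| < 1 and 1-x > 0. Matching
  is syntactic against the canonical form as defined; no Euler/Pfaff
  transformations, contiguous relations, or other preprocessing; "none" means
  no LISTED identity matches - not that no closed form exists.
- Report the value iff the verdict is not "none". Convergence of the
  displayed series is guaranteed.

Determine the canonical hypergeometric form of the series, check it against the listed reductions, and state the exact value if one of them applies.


Prefactor 8, argument -1: 2F1 with upper {-11/2, 7} over lower {27/2}. Verdict: this is Kummer (I3) (x = -1; c = 27/2 equals 1+a-b for upper {-11/2, 7}: listed pattern). Sum: (929553625/33554432) * pi.

Key step: with t_0 = 8, the factor k + 2/3 cancels (top and bottom), leaving C = 8.
Ratio: r(k) = (-1) * (k-11/2) (k+7) / [(k+27/2) (k+1)] - rational; roots negated = parameters, x = (-1), C = 8.


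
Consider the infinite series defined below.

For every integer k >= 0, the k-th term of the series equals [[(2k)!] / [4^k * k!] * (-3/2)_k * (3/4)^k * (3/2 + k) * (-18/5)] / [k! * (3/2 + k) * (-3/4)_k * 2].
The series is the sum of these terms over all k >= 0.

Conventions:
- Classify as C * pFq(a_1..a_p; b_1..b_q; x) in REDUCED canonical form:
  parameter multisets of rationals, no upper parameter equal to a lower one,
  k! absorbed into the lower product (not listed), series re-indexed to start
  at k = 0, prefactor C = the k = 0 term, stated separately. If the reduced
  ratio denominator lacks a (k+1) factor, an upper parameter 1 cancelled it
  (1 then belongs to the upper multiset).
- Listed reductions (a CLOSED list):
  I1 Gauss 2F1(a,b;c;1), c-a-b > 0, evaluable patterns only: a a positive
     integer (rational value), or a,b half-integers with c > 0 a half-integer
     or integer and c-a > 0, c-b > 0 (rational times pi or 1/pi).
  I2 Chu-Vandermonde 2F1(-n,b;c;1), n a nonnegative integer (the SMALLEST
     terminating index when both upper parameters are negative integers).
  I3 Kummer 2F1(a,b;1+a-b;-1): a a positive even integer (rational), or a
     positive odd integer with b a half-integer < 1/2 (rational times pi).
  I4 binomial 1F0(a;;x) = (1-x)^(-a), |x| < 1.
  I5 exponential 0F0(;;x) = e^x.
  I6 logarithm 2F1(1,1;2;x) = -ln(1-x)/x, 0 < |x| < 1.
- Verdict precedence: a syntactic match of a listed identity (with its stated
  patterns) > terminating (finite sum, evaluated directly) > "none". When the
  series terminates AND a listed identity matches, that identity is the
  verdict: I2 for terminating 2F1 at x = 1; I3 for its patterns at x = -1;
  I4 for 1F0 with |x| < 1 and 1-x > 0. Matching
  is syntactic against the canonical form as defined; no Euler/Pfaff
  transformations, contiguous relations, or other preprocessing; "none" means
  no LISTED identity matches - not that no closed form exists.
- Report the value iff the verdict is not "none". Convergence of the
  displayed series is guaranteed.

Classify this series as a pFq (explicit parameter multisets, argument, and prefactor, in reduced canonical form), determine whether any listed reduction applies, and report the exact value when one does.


Canonical form: C = -9/5 times 2F1 with upper {-3/2, 1/2}, lower {-3/4}, x = 3/4. Verdict: none. No listed pattern accepts 2F1(-3/2, 1/2; -3/4; 3/4).

The tell: from the first term -9/5: k + 3/2 divides numerator and denominator alike; C = -9/5 after cancelling.
Ratio: r(k) = (3/4) * (k-3/2) (k+1/2) / [(k-3/4) (k+1)] ; factor over Q: parameters, x = (3/4), and C = -9/5.


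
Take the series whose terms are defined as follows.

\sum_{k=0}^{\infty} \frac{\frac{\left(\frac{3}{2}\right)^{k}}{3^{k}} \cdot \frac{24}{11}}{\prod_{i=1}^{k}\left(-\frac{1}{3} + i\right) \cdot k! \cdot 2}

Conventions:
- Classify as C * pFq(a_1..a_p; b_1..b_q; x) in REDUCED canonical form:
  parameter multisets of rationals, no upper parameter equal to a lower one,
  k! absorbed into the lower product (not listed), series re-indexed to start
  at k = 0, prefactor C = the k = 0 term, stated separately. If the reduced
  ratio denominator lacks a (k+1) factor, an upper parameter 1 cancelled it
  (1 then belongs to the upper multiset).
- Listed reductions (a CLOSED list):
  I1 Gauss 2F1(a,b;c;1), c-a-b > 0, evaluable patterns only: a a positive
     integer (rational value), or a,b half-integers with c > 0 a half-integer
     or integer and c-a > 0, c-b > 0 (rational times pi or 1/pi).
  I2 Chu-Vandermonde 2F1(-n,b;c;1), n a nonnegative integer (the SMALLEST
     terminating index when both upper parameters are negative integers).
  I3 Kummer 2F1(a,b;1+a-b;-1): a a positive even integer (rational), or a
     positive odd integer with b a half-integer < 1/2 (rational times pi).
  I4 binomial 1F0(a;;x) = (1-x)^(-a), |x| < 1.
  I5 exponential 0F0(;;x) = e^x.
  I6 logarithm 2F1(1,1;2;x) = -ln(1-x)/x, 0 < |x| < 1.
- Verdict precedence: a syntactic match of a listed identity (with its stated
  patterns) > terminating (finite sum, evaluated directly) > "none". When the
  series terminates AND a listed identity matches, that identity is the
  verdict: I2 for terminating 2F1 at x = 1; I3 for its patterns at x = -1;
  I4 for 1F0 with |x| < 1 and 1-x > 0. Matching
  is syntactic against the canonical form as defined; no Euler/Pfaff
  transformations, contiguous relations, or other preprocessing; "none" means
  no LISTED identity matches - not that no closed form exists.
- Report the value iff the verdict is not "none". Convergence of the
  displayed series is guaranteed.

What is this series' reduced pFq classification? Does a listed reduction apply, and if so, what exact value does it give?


At argument \frac{1}{2}: a 0F1 with upper {-}, lower {\frac{2}{3}}, scaled by C = \frac{12}{11}. Verdict: none (x = \frac{1}{2}): each listed identity misses the multisets {-} ; {\frac{2}{3}}.

Structural cue: from the first term \frac{12}{11}: the constant factors (C = 12/11, x = 1/2) combine into one prefactor.
Step ratio: r(k) = \frac{1}{2} * 1 / [(k+\frac{2}{3}) (k+1)] - rational; roots negated = parameters, x = \frac{1}{2}, C = \frac{12}{11}.


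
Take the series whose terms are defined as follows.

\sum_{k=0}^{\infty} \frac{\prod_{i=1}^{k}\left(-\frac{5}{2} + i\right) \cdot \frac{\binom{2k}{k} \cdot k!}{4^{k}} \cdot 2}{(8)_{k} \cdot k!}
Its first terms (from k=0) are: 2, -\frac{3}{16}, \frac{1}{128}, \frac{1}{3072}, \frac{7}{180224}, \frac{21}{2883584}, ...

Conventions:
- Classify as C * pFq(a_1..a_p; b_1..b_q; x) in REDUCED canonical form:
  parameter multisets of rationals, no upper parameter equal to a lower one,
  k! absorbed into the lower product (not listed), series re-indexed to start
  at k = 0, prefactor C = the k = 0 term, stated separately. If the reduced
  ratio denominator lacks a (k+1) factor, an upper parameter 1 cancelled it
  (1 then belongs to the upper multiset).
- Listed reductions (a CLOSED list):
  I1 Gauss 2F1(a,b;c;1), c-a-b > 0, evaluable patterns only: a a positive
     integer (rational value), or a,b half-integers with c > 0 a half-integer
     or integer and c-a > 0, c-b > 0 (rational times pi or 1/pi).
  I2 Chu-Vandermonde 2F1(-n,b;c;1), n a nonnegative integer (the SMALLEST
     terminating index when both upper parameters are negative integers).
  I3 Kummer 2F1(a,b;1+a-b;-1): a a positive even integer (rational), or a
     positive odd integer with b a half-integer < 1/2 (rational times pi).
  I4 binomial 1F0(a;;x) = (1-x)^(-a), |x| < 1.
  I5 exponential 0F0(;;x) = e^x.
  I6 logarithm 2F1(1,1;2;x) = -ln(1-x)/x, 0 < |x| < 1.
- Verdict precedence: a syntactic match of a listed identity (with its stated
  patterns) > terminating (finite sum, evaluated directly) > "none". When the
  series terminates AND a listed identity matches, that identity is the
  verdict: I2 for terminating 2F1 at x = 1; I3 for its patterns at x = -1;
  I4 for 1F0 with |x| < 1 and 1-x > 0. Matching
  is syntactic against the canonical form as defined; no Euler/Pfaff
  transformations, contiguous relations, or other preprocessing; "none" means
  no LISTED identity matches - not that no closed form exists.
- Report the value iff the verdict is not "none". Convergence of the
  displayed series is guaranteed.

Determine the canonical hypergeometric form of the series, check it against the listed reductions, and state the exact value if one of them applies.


The tell: with t_0 = 2, the running product (C = 2) telescopes to a rising factorial.
Adjacent-term ratio: r(k) = 1 * (k-\frac{3}{2}) (k+\frac{1}{2}) / [(k+8) (k+1)] ; factor over Q: parameters, x = 1, and C = 2.

With C = 2: the canonical form is 2F1(-\frac{3}{2}, \frac{1}{2}; 8; 1). Verdict at x = 1: the half-integer Gauss pattern (I1) matches (x = 1; upper {-\frac{3}{2}, \frac{1}{2}} half-integers, c = 8 in the evaluable pattern). Sum: \frac{268435456}{46930455} / \pi.
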